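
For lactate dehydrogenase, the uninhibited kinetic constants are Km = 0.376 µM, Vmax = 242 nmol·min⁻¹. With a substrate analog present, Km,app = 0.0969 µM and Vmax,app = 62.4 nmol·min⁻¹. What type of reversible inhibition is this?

Both Km and Vmax decrease by the same factor (~3.88-fold) — characteristic of uncompetitive inhibition.

uncompetitive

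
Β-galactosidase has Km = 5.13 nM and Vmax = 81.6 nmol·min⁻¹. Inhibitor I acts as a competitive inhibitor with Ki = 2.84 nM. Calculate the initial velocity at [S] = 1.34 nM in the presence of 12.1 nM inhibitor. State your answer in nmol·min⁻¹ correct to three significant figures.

3.86 nmol·min⁻¹

With α = 1 + [I]/Ki = 1 + 12.1/2.84 = 5.261, the competitive rate law is v = Vmax[S] / (αKm + [S]).
v = 81.6×1.34 / (5.261×5.13 + 1.34) = 109.3/28.33 = 3.86 nmol·min⁻¹.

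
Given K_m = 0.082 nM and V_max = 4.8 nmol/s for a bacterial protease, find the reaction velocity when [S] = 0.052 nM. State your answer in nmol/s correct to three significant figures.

1.86 nmol/s

[S]/(Km+[S]) = 0.052/0.1340 = 0.3881, the fractional saturation.
v = 0.3881 × Vmax = 0.3881 × 4.8 = 1.86 nmol/s.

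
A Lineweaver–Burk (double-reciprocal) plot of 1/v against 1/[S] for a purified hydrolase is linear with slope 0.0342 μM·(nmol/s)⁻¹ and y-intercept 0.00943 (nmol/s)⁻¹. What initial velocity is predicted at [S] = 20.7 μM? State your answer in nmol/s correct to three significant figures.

The y-intercept is 1/Vmax, so Vmax = 1/0.00943 = 106 nmol/s.
The slope is Km/Vmax, so Km = 0.0342 × 106 = 3.63 μM.
Then v = 106 × 20.7/(3.63 + 20.7) = 90.2 nmol/s.

90.2 nmol/s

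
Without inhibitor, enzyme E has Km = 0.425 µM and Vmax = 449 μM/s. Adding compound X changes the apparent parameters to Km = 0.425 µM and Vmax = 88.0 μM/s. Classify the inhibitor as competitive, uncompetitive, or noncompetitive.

noncompetitive

Vmax decreases (449 → 88.0 μM/s) while Km is unchanged — pure noncompetitive inhibition.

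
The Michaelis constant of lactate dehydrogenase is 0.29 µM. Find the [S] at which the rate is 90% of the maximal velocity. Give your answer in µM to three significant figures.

v/Vmax = [S]/(Km+[S]) = 0.9, so [S] = Km·0.9/(1 − 0.9) = 0.29 × 9.000.
[S] = 2.61 µM.

2.61 µM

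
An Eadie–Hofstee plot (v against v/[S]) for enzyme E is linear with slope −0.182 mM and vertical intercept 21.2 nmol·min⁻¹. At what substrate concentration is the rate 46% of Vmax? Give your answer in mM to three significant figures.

0.155 mM

The Eadie–Hofstee slope gives Km = 0.182 mM (slope = −Km).
v/Vmax = [S]/(Km+[S]) = 0.46 ⇒ [S] = Km·0.46/(1−0.46) = 0.182 × 0.8519 = 0.155 mM.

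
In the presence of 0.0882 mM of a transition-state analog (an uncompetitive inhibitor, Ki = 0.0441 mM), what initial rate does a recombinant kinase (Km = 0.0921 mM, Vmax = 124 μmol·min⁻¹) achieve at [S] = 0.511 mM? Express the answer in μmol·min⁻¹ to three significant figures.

39.0 μmol·min⁻¹

With α = 1 + [I]/Ki = 1 + 0.0882/0.0441 = 3.000, the uncompetitive rate law is v = (Vmax/α)·[S] / (Km/α + [S]).
v = (124/3.000)×0.511 / (0.0921/3.000 + 0.511) = 21.12/0.5417 = 39.0 μmol·min⁻¹.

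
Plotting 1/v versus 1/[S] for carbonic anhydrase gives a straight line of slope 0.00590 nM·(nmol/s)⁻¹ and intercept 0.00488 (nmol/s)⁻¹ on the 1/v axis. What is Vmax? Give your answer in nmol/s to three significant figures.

The y-intercept of a Lineweaver–Burk plot equals 1/Vmax, so Vmax = 1/0.00488 = 205 nmol/s.

205 nmol/s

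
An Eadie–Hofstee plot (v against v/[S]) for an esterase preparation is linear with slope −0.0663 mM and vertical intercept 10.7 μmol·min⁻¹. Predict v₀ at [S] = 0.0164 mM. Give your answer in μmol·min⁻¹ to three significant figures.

In the Eadie–Hofstee form v = Vmax − Km·(v/[S]), the slope is −Km and the intercept is Vmax, so Km = 0.0663 mM and Vmax = 10.7 μmol·min⁻¹.
v = 10.7 × 0.0164/(0.0663 + 0.0164) = 2.12 μmol·min⁻¹.

2.12 μmol·min⁻¹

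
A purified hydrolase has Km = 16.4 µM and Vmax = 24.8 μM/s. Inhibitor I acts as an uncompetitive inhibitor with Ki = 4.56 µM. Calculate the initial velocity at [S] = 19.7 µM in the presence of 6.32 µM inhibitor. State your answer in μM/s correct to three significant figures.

With α = 1 + [I]/Ki = 1 + 6.32/4.56 = 2.386, the uncompetitive rate law is v = (Vmax/α)·[S] / (Km/α + [S]).
v = (24.8/2.386)×19.7 / (16.4/2.386 + 19.7) = 204.8/26.57 = 7.71 μM/s.

7.71 μM/s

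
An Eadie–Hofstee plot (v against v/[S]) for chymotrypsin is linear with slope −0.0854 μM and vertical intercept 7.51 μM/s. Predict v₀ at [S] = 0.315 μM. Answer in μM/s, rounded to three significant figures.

In the Eadie–Hofstee form v = Vmax − Km·(v/[S]), the slope is −Km and the intercept is Vmax, so Km = 0.0854 μM and Vmax = 7.51 μM/s.
v = 7.51 × 0.315/(0.0854 + 0.315) = 5.91 μM/s.

5.91 μM/s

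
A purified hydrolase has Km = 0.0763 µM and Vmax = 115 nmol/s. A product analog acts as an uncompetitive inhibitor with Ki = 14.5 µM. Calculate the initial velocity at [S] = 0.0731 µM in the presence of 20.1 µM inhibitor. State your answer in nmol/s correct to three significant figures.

α = 1 + [I]/Ki = 1 + 20.1/14.5 = 2.386.
For an uncompetitive inhibitor, both parameters are divided by α, giving Vmax/α and Km/α: Km,app = 0.0320 µM, Vmax,app = 48.2 nmol/s.
v = Vmax,app·[S]/(Km,app + [S]) = 48.2 × 0.0731/(0.0320 + 0.0731) = 33.5 nmol/s.

33.5 nmol/s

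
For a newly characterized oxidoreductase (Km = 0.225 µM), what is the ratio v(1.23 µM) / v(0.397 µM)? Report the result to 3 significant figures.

1.32

The fractional saturations are [S]/(Km+[S]) = 0.397/0.6220 = 0.6383 and 1.23/1.455 = 0.8454.
v₂/v₁ is just their ratio: 0.8454/0.6383 = 1.32.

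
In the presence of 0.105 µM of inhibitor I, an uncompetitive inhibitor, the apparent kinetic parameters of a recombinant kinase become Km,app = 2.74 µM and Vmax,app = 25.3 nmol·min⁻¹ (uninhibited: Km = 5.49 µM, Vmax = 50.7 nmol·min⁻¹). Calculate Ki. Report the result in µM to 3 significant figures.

Uncompetitive: Vmax,app = Vmax/α (and Km,app = Km/α) with α = 1 + [I]/Ki.
α = Vmax/Vmax,app = 50.7/25.3 = 2.004.
Since α = 1 + [I]/Ki, [I]/Ki = 2.004 − 1 = 1.004 and Ki = 0.105/1.004 = 0.105 µM.

0.105 µM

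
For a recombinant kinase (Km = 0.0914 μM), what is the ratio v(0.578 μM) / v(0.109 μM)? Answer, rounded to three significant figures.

1.59

The fractional saturations are [S]/(Km+[S]) = 0.109/0.2004 = 0.5439 and 0.578/0.6694 = 0.8635.
v₂/v₁ is just their ratio: 0.8635/0.5439 = 1.59.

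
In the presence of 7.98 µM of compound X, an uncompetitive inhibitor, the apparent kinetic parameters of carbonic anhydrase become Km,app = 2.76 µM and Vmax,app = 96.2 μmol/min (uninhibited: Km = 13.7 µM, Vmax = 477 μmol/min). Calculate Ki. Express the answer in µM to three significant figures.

2.02 µM

Uncompetitive: Vmax,app = Vmax/α (and Km,app = Km/α) with α = 1 + [I]/Ki.
α = Vmax/Vmax,app = 477/96.2 = 4.958.
Ki = [I]/(α − 1) = 7.98/3.958 = 2.02 µM.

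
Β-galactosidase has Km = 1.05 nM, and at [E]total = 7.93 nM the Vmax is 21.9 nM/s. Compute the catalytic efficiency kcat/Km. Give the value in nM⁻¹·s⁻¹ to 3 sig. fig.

2.63 nM⁻¹·s⁻¹

kcat = Vmax/[E]total = 21.9/7.93 = 2.76 s⁻¹.
kcat/Km = 2.76/1.05 = 2.63 nM⁻¹·s⁻¹.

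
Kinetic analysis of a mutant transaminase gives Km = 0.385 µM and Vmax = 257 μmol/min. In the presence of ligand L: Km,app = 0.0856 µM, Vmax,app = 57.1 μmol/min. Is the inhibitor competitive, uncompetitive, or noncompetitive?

uncompetitive

Both Km and Vmax decrease by the same factor (~4.50-fold) — characteristic of uncompetitive inhibition.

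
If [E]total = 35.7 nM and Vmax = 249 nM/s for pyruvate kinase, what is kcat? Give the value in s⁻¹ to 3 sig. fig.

kcat = Vmax/[E]total = 249 nM/s / 35.7 nM = 6.97 s⁻¹.

6.97 s⁻¹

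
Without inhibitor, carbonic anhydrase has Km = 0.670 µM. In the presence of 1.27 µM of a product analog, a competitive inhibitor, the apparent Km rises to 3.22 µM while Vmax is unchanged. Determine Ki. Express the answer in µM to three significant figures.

Competitive: Km,app = α·Km with α = 1 + [I]/Ki.
α = Km,app/Km = 3.22/0.670 = 4.806.
Ki = [I]/(α − 1) = 1.27/3.806 = 0.334 µM.

0.334 µM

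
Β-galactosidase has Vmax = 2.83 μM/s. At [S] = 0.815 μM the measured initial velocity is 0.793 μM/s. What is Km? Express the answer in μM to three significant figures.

2.09 μM

v/Vmax = 0.793/2.83 = 0.2802 = [S]/(Km+[S]).
So Km + [S] = [S]/0.2802 = 2.909 μM, giving Km = 2.909 − 0.815 = 2.09 μM.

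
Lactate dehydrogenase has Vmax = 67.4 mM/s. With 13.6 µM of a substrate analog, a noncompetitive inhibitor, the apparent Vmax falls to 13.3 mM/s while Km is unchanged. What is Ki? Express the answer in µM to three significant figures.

3.34 µM

Noncompetitive: Vmax,app = Vmax/α with α = 1 + [I]/Ki.
α = Vmax/Vmax,app = 67.4/13.3 = 5.068.
Ki = [I]/(α − 1) = 13.6/4.068 = 3.34 µM.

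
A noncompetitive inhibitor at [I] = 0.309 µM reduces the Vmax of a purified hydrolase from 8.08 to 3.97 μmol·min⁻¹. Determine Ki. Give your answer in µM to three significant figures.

Noncompetitive: Vmax,app = Vmax/α with α = 1 + [I]/Ki.
α = Vmax/Vmax,app = 8.08/3.97 = 2.035.
Ki = [I]/(α − 1) = 0.309/1.035 = 0.298 µM.

0.298 µM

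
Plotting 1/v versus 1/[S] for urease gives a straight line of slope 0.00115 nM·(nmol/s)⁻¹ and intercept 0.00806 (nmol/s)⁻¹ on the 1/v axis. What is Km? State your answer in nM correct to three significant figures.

0.143 nM

y-intercept = 1/Vmax ⇒ Vmax = 124 nmol/s; slope = Km/Vmax ⇒ Km = slope × Vmax.
Km = 0.00115 × 124 = 0.143 nM.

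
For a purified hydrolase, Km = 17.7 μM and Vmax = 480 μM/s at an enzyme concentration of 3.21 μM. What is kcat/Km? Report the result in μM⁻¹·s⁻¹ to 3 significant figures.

8.45 μM⁻¹·s⁻¹

kcat = Vmax/[E]total = 480/3.21 = 150 s⁻¹.
kcat/Km = 150/17.7 = 8.45 μM⁻¹·s⁻¹.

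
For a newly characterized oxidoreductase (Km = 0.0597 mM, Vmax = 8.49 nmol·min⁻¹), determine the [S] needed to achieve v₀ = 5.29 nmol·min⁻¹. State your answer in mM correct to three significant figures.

0.0987 mM

Rearranging v = Vmax[S]/(Km+[S]) gives [S] = Km·v/(Vmax − v).
[S] = 0.0597 × 5.29 / (8.49 − 5.29) = 0.3158/3.200 = 0.0987 mM.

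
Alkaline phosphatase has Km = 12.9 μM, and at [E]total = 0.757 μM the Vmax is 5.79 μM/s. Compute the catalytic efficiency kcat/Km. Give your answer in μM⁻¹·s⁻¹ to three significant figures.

kcat = Vmax/[E]total = 5.79/0.757 = 7.65 s⁻¹.
kcat/Km = 7.65/12.9 = 0.593 μM⁻¹·s⁻¹.

0.593 μM⁻¹·s⁻¹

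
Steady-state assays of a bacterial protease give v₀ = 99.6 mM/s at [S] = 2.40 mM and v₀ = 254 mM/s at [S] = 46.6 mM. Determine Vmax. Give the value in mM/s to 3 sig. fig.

277 mM/s

From v = Vmax[S]/(Km+[S]), each point gives Vmax = v(Km+[S])/[S].
Equating: 99.6(Km+2.40)/2.40 = 254(Km+46.6)/46.6.
41.50·Km + 99.6 = 5.451·Km + 254, so (41.50 − 5.451)·Km = 254 − 99.6.
Km = 154.4/36.05 = 4.28 mM; then Vmax = 99.6(4.28+2.40)/2.40 = 277 mM/s.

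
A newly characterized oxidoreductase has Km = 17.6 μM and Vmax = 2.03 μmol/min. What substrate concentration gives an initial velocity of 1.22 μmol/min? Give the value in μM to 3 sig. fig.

26.5 μM

The required fractional saturation is v/Vmax = 1.22/2.03 = 0.6010.
Then [S]/(Km+[S]) = 0.6010 ⇒ [S] = 17.6 × 0.6010/(1 − 0.6010) = 26.5 μM.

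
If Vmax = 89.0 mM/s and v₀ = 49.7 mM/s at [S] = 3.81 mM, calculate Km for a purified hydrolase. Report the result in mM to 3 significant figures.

3.01 mM

From v = Vmax[S]/(Km+[S]), Km = [S](Vmax − v)/v.
Km = 3.81 × (89.0 − 49.7) / 49.7 = 149.7/49.7 = 3.01 mM.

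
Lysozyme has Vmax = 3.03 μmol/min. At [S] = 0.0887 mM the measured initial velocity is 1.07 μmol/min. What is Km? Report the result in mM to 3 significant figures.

0.162 mM

v/Vmax = 1.07/3.03 = 0.3531 = [S]/(Km+[S]).
So Km + [S] = [S]/0.3531 = 0.2512 mM, giving Km = 0.2512 − 0.0887 = 0.162 mM.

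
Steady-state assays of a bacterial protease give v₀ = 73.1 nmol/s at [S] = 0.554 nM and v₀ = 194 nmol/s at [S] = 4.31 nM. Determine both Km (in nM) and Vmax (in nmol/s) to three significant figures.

From v = Vmax[S]/(Km+[S]), each point gives Vmax = v(Km+[S])/[S].
Equating: 73.1(Km+0.554)/0.554 = 194(Km+4.31)/4.31.
131.9·Km + 73.1 = 45.01·Km + 194, so (131.9 − 45.01)·Km = 194 − 73.1.
Km = 120.9/86.94 = 1.39 nM; then Vmax = 73.1(1.39+0.554)/0.554 = 257 nmol/s.

Km = 1.39 nM; Vmax = 257 nmol/s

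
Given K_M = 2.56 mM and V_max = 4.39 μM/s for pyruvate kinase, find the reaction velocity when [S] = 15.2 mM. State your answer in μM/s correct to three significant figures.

3.76 μM/s

[S]/(Km+[S]) = 15.2/17.76 = 0.8559, the fractional saturation.
v = 0.8559 × Vmax = 0.8559 × 4.39 = 3.76 μM/s.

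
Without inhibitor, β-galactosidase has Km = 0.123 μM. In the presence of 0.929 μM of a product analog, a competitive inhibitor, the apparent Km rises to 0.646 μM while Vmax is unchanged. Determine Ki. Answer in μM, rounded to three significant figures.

0.218 μM

Competitive: Km,app = α·Km with α = 1 + [I]/Ki.
α = Km,app/Km = 0.646/0.123 = 5.252.
Since α = 1 + [I]/Ki, [I]/Ki = 5.252 − 1 = 4.252 and Ki = 0.929/4.252 = 0.218 μM.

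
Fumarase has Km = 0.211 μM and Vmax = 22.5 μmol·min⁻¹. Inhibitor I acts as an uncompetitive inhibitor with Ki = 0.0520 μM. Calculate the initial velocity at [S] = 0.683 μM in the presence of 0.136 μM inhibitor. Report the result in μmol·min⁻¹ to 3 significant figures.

5.73 μmol·min⁻¹

With α = 1 + [I]/Ki = 1 + 0.136/0.0520 = 3.615, the uncompetitive rate law is v = (Vmax/α)·[S] / (Km/α + [S]).
v = (22.5/3.615)×0.683 / (0.211/3.615 + 0.683) = 4.251/0.7414 = 5.73 μmol·min⁻¹.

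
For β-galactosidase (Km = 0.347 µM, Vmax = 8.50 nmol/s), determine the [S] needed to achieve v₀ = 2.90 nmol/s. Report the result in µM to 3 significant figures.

Rearranging v = Vmax[S]/(Km+[S]) gives [S] = Km·v/(Vmax − v).
[S] = 0.347 × 2.90 / (8.50 − 2.90) = 1.006/5.600 = 0.180 µM.

0.180 µM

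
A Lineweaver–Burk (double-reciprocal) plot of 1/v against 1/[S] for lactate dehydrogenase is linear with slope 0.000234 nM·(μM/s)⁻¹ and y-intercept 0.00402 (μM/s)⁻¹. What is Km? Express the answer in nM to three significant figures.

y-intercept = 1/Vmax ⇒ Vmax = 249 μM/s; slope = Km/Vmax ⇒ Km = slope × Vmax.
Km = 0.000234 × 249 = 0.0582 nM.

0.0582 nM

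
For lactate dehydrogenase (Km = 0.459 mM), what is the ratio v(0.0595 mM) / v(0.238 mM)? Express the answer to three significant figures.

Since Vmax cancels, v₂/v₁ = [S]₂(Km+[S]₁) / [S]₁(Km+[S]₂).
= 0.0595×(0.459+0.238) / (0.238×(0.459+0.0595)) = 0.04147/0.1234 = 0.336.

0.336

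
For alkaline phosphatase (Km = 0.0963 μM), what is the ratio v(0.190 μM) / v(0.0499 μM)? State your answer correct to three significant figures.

1.94

The fractional saturations are [S]/(Km+[S]) = 0.0499/0.1462 = 0.3413 and 0.190/0.2863 = 0.6636.
v₂/v₁ is just their ratio: 0.6636/0.3413 = 1.94.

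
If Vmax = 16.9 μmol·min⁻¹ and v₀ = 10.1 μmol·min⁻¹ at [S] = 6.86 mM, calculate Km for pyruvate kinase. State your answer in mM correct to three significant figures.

4.62 mM

v/Vmax = 10.1/16.9 = 0.5976 = [S]/(Km+[S]).
So Km + [S] = [S]/0.5976 = 11.48 mM, giving Km = 11.48 − 6.86 = 4.62 mM.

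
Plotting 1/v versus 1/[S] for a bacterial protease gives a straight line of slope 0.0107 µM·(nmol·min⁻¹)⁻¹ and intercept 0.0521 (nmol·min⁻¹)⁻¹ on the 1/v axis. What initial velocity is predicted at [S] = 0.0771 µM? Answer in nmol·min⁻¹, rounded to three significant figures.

5.24 nmol·min⁻¹

The y-intercept is 1/Vmax, so Vmax = 1/0.0521 = 19.2 nmol·min⁻¹.
The slope is Km/Vmax, so Km = 0.0107 × 19.2 = 0.205 µM.
Then v = 19.2 × 0.0771/(0.205 + 0.0771) = 5.24 nmol·min⁻¹.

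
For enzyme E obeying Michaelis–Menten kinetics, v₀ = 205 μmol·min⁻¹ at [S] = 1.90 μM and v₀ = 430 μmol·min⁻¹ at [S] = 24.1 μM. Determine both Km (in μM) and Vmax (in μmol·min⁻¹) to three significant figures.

In reciprocal form, 1/v = (Km/Vmax)·(1/[S]) + 1/Vmax. The two points give (1/[S], 1/v) = (0.5263, 0.004878) and (0.04149, 0.002326).
Slope = (0.004878 − 0.002326)/(0.5263 − 0.04149) = 0.005265; intercept = 0.004878 − 0.005265×0.5263 = 0.002107.
Vmax = 1/intercept = 475 μmol·min⁻¹; Km = slope × Vmax = 0.005265 × 475 = 2.50 μM.

Km = 2.50 μM; Vmax = 475 μmol·min⁻¹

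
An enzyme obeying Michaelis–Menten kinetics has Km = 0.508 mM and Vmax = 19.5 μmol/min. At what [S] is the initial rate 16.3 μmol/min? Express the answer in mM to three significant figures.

The required fractional saturation is v/Vmax = 16.3/19.5 = 0.8359.
Then [S]/(Km+[S]) = 0.8359 ⇒ [S] = 0.508 × 0.8359/(1 − 0.8359) = 2.59 mM.

2.59 mM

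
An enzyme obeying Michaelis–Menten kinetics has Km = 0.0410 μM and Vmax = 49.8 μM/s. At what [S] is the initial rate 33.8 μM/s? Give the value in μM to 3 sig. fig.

0.0866 μM

Rearranging v = Vmax[S]/(Km+[S]) gives [S] = Km·v/(Vmax − v).
[S] = 0.0410 × 33.8 / (49.8 − 33.8) = 1.386/16.00 = 0.0866 μM.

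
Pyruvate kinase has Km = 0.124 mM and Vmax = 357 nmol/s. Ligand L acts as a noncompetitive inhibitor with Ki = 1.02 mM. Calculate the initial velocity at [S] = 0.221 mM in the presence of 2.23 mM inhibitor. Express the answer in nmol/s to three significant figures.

α = 1 + [I]/Ki = 1 + 2.23/1.02 = 3.186.
For a noncompetitive inhibitor, Vmax is reduced to Vmax/α while Km is unchanged: Km,app = 0.124 mM, Vmax,app = 112 nmol/s.
v = Vmax,app·[S]/(Km,app + [S]) = 112 × 0.221/(0.124 + 0.221) = 71.8 nmol/s.

71.8 nmol/s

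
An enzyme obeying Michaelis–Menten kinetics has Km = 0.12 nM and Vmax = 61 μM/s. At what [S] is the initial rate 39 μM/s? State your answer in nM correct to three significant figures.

Rearranging v = Vmax[S]/(Km+[S]) gives [S] = Km·v/(Vmax − v).
[S] = 0.12 × 39 / (61 − 39) = 4.680/22.00 = 0.213 nM.

0.213 nM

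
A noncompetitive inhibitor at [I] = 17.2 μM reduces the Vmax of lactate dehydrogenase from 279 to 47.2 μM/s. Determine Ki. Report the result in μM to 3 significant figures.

3.50 μM

Noncompetitive: Vmax,app = Vmax/α with α = 1 + [I]/Ki.
α = Vmax/Vmax,app = 279/47.2 = 5.911.
Ki = [I]/(α − 1) = 17.2/4.911 = 3.50 μM.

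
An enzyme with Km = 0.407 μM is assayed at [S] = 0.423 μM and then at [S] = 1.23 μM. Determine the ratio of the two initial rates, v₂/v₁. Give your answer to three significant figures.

The fractional saturations are [S]/(Km+[S]) = 0.423/0.8300 = 0.5096 and 1.23/1.637 = 0.7514.
v₂/v₁ is just their ratio: 0.7514/0.5096 = 1.47.

1.47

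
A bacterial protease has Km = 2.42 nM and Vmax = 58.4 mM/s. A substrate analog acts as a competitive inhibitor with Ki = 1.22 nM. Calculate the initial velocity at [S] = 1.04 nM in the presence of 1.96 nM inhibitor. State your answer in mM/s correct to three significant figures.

With α = 1 + [I]/Ki = 1 + 1.96/1.22 = 2.607, the competitive rate law is v = Vmax[S] / (αKm + [S]).
v = 58.4×1.04 / (2.607×2.42 + 1.04) = 60.74/7.348 = 8.27 mM/s.

8.27 mM/s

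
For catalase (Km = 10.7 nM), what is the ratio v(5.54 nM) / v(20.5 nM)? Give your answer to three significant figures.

Since Vmax cancels, v₂/v₁ = [S]₂(Km+[S]₁) / [S]₁(Km+[S]₂).
= 5.54×(10.7+20.5) / (20.5×(10.7+5.54)) = 172.8/332.9 = 0.519.

0.519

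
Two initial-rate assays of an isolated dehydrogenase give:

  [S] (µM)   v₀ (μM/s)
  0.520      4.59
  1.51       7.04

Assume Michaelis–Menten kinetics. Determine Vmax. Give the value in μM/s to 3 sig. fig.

In reciprocal form, 1/v = (Km/Vmax)·(1/[S]) + 1/Vmax. The two points give (1/[S], 1/v) = (1.923, 0.2179) and (0.6623, 0.1420).
Slope = (0.2179 − 0.1420)/(1.923 − 0.6623) = 0.06013; intercept = 0.2179 − 0.06013×1.923 = 0.1022.
Vmax = 1/intercept = 9.78 μM/s; Km = slope × Vmax = 0.06013 × 9.78 = 0.588 µM.

9.78 μM/s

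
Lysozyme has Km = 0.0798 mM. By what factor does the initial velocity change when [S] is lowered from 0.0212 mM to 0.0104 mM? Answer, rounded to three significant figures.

The fractional saturations are [S]/(Km+[S]) = 0.0212/0.1010 = 0.2099 and 0.0104/0.09020 = 0.1153.
v₂/v₁ is just their ratio: 0.1153/0.2099 = 0.549.

0.549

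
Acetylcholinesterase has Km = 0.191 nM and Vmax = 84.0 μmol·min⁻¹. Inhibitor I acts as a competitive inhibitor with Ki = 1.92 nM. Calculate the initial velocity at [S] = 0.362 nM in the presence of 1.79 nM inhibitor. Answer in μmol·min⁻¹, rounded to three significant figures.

41.6 μmol·min⁻¹

With α = 1 + [I]/Ki = 1 + 1.79/1.92 = 1.932, the competitive rate law is v = Vmax[S] / (αKm + [S]).
v = 84.0×0.362 / (1.932×0.191 + 0.362) = 30.41/0.7311 = 41.6 μmol·min⁻¹.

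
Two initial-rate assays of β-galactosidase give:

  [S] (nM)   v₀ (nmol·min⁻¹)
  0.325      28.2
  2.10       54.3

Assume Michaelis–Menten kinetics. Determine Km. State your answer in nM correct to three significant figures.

0.428 nM

From v = Vmax[S]/(Km+[S]), each point gives Vmax = v(Km+[S])/[S].
Equating: 28.2(Km+0.325)/0.325 = 54.3(Km+2.10)/2.10.
86.77·Km + 28.2 = 25.86·Km + 54.3, so (86.77 − 25.86)·Km = 54.3 − 28.2.
Km = 26.10/60.91 = 0.428 nM; then Vmax = 28.2(0.428+0.325)/0.325 = 65.4 nmol·min⁻¹.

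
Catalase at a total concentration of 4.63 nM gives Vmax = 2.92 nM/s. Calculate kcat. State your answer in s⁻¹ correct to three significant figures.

0.631 s⁻¹

kcat = Vmax/[E]total = 2.92 nM/s / 4.63 nM = 0.631 s⁻¹.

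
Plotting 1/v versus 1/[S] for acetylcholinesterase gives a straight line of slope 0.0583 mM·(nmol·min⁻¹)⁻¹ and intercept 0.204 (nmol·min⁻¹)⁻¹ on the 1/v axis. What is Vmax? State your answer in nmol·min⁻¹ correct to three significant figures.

The y-intercept of a Lineweaver–Burk plot equals 1/Vmax, so Vmax = 1/0.204 = 4.90 nmol·min⁻¹.

4.90 nmol·min⁻¹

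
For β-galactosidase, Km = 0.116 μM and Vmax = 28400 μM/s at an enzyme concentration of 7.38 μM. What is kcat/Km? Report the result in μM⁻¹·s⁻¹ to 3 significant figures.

33200 μM⁻¹·s⁻¹

kcat = Vmax/[E]total = 28400/7.38 = 3850 s⁻¹.
kcat/Km = 3850/0.116 = 33200 μM⁻¹·s⁻¹.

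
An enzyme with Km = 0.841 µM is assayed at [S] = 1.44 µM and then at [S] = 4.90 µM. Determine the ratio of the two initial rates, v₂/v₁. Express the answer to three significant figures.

1.35

Since Vmax cancels, v₂/v₁ = [S]₂(Km+[S]₁) / [S]₁(Km+[S]₂).
= 4.90×(0.841+1.44) / (1.44×(0.841+4.90)) = 11.18/8.267 = 1.35.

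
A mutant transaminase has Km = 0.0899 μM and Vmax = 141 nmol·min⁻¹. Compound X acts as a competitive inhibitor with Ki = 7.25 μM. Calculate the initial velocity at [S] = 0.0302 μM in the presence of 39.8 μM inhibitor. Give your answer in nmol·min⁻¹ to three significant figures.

6.94 nmol·min⁻¹

With α = 1 + [I]/Ki = 1 + 39.8/7.25 = 6.490, the competitive rate law is v = Vmax[S] / (αKm + [S]).
v = 141×0.0302 / (6.490×0.0899 + 0.0302) = 4.258/0.6136 = 6.94 nmol·min⁻¹.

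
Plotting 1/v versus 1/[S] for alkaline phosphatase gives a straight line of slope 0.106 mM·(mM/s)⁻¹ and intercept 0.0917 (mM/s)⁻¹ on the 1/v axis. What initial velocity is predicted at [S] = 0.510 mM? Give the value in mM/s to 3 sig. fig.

3.34 mM/s

The y-intercept is 1/Vmax, so Vmax = 1/0.0917 = 10.9 mM/s.
The slope is Km/Vmax, so Km = 0.106 × 10.9 = 1.16 mM.
Then v = 10.9 × 0.510/(1.16 + 0.510) = 3.34 mM/s.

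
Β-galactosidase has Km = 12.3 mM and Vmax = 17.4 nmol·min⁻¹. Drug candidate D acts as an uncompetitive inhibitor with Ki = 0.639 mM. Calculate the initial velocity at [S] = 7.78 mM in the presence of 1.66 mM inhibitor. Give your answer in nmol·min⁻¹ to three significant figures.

3.36 nmol·min⁻¹

With α = 1 + [I]/Ki = 1 + 1.66/0.639 = 3.598, the uncompetitive rate law is v = (Vmax/α)·[S] / (Km/α + [S]).
v = (17.4/3.598)×7.78 / (12.3/3.598 + 7.78) = 37.63/11.20 = 3.36 nmol·min⁻¹.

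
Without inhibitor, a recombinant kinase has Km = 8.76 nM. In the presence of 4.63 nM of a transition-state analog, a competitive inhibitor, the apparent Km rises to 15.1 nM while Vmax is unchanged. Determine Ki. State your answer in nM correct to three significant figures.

Competitive: Km,app = α·Km with α = 1 + [I]/Ki.
α = Km,app/Km = 15.1/8.76 = 1.724.
Since α = 1 + [I]/Ki, [I]/Ki = 1.724 − 1 = 0.7237 and Ki = 4.63/0.7237 = 6.40 nM.

6.40 nM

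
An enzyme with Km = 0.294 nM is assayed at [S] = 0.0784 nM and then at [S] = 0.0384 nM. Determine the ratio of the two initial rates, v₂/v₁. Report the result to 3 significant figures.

Since Vmax cancels, v₂/v₁ = [S]₂(Km+[S]₁) / [S]₁(Km+[S]₂).
= 0.0384×(0.294+0.0784) / (0.0784×(0.294+0.0384)) = 0.01430/0.02606 = 0.549.

0.549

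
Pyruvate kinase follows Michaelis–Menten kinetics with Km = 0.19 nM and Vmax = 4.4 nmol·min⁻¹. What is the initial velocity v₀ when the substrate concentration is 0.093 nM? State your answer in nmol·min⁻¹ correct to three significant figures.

1.45 nmol·min⁻¹

[S]/(Km+[S]) = 0.093/0.2830 = 0.3286, the fractional saturation.
v = 0.3286 × Vmax = 0.3286 × 4.4 = 1.45 nmol·min⁻¹.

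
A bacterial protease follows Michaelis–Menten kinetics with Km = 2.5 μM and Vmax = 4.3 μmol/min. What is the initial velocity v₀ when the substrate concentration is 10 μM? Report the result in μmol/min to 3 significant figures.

3.44 μmol/min

[S]/(Km+[S]) = 10/12.50 = 0.8000, the fractional saturation.
v = 0.8000 × Vmax = 0.8000 × 4.3 = 3.44 μmol/min.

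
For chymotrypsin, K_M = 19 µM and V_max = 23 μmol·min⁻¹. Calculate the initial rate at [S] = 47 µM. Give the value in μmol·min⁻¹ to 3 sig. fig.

v = Vmax·[S]/(Km + [S]) = 23 × 47 / (19 + 47)
  = 1081 / 66.00 = 16.4 μmol·min⁻¹.

16.4 μmol·min⁻¹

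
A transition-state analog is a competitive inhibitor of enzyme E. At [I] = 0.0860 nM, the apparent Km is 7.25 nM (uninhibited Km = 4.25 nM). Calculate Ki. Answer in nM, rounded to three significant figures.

Competitive: Km,app = α·Km with α = 1 + [I]/Ki.
α = Km,app/Km = 7.25/4.25 = 1.706.
Ki = [I]/(α − 1) = 0.0860/0.7059 = 0.122 nM.

0.122 nM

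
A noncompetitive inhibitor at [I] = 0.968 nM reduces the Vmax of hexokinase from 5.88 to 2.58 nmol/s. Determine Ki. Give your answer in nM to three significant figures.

0.757 nM

Noncompetitive: Vmax,app = Vmax/α with α = 1 + [I]/Ki.
α = Vmax/Vmax,app = 5.88/2.58 = 2.279.
Ki = [I]/(α − 1) = 0.968/1.279 = 0.757 nM.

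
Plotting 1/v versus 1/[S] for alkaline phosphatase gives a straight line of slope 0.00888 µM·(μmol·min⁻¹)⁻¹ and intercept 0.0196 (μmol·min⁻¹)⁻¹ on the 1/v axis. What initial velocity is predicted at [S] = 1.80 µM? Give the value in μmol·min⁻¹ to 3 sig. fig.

The y-intercept is 1/Vmax, so Vmax = 1/0.0196 = 51.0 μmol·min⁻¹.
The slope is Km/Vmax, so Km = 0.00888 × 51.0 = 0.453 µM.
Then v = 51.0 × 1.80/(0.453 + 1.80) = 40.8 μmol·min⁻¹.

40.8 μmol·min⁻¹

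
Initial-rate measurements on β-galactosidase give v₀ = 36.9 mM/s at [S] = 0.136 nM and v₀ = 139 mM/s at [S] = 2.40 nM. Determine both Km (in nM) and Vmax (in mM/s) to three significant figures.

Km = 0.478 nM; Vmax = 167 mM/s

In reciprocal form, 1/v = (Km/Vmax)·(1/[S]) + 1/Vmax. The two points give (1/[S], 1/v) = (7.353, 0.02710) and (0.4167, 0.007194).
Slope = (0.02710 − 0.007194)/(7.353 − 0.4167) = 0.002870; intercept = 0.02710 − 0.002870×7.353 = 0.005998.
Vmax = 1/intercept = 167 mM/s; Km = slope × Vmax = 0.002870 × 167 = 0.478 nM.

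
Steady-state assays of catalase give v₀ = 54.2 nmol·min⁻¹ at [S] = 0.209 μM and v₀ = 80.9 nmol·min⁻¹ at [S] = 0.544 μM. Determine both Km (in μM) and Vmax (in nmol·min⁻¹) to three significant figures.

In reciprocal form, 1/v = (Km/Vmax)·(1/[S]) + 1/Vmax. The two points give (1/[S], 1/v) = (4.785, 0.01845) and (1.838, 0.01236).
Slope = (0.01845 − 0.01236)/(4.785 − 1.838) = 0.002067; intercept = 0.01845 − 0.002067×4.785 = 0.008562.
Vmax = 1/intercept = 117 nmol·min⁻¹; Km = slope × Vmax = 0.002067 × 117 = 0.241 μM.

Km = 0.241 μM; Vmax = 117 nmol·min⁻¹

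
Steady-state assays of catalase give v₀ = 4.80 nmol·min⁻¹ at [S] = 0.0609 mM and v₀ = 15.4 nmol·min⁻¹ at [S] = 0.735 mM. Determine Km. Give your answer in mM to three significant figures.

0.183 mM

In reciprocal form, 1/v = (Km/Vmax)·(1/[S]) + 1/Vmax. The two points give (1/[S], 1/v) = (16.42, 0.2083) and (1.361, 0.06494).
Slope = (0.2083 − 0.06494)/(16.42 − 1.361) = 0.009522; intercept = 0.2083 − 0.009522×16.42 = 0.05198.
Vmax = 1/intercept = 19.2 nmol·min⁻¹; Km = slope × Vmax = 0.009522 × 19.2 = 0.183 mM.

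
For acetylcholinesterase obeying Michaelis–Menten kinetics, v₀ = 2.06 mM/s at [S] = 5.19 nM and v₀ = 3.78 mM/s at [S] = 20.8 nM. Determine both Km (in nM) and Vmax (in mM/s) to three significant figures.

In reciprocal form, 1/v = (Km/Vmax)·(1/[S]) + 1/Vmax. The two points give (1/[S], 1/v) = (0.1927, 0.4854) and (0.04808, 0.2646).
Slope = (0.4854 − 0.2646)/(0.1927 − 0.04808) = 1.528; intercept = 0.4854 − 1.528×0.1927 = 0.1911.
Vmax = 1/intercept = 5.23 mM/s; Km = slope × Vmax = 1.528 × 5.23 = 7.99 nM.

Km = 7.99 nM; Vmax = 5.23 mM/s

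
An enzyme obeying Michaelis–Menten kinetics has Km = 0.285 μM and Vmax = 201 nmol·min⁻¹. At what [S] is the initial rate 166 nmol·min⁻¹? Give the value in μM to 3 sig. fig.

1.35 μM

The required fractional saturation is v/Vmax = 166/201 = 0.8259.
Then [S]/(Km+[S]) = 0.8259 ⇒ [S] = 0.285 × 0.8259/(1 − 0.8259) = 1.35 μM.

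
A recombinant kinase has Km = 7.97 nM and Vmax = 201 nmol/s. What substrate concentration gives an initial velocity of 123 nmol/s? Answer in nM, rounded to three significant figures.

12.6 nM

Rearranging v = Vmax[S]/(Km+[S]) gives [S] = Km·v/(Vmax − v).
[S] = 7.97 × 123 / (201 − 123) = 980.3/78.00 = 12.6 nM.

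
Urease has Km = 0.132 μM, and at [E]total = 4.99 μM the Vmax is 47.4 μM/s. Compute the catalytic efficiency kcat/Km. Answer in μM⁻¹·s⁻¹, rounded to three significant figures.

kcat = Vmax/[E]total = 47.4/4.99 = 9.50 s⁻¹.
kcat/Km = 9.50/0.132 = 72.0 μM⁻¹·s⁻¹.

72.0 μM⁻¹·s⁻¹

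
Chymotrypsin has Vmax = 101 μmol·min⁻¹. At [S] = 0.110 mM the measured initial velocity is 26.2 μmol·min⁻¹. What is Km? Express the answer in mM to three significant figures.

From v = Vmax[S]/(Km+[S]), Km = [S](Vmax − v)/v.
Km = 0.110 × (101 − 26.2) / 26.2 = 8.228/26.2 = 0.314 mM.

0.314 mM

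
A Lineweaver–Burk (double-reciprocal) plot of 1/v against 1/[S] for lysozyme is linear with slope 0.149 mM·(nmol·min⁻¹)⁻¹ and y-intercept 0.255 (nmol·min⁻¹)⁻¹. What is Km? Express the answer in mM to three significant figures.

y-intercept = 1/Vmax ⇒ Vmax = 3.92 nmol·min⁻¹; slope = Km/Vmax ⇒ Km = slope × Vmax.
Km = 0.149 × 3.92 = 0.584 mM.

0.584 mM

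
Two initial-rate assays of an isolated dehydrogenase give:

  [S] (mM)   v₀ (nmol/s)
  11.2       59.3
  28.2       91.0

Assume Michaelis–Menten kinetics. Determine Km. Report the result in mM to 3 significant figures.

From v = Vmax[S]/(Km+[S]), each point gives Vmax = v(Km+[S])/[S].
Equating: 59.3(Km+11.2)/11.2 = 91.0(Km+28.2)/28.2.
5.295·Km + 59.3 = 3.227·Km + 91.0, so (5.295 − 3.227)·Km = 91.0 − 59.3.
Km = 31.70/2.068 = 15.3 mM; then Vmax = 59.3(15.3+11.2)/11.2 = 140 nmol/s.

15.3 mM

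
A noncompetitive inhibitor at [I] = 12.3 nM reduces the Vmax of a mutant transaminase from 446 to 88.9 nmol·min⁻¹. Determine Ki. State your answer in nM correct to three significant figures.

Noncompetitive: Vmax,app = Vmax/α with α = 1 + [I]/Ki.
α = Vmax/Vmax,app = 446/88.9 = 5.017.
Since α = 1 + [I]/Ki, [I]/Ki = 5.017 − 1 = 4.017 and Ki = 12.3/4.017 = 3.06 nM.

3.06 nM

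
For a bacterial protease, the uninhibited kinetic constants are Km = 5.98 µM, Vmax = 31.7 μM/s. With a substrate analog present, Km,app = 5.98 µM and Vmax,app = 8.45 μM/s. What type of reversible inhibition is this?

Vmax decreases (31.7 → 8.45 μM/s) while Km is unchanged — pure noncompetitive inhibition.

noncompetitive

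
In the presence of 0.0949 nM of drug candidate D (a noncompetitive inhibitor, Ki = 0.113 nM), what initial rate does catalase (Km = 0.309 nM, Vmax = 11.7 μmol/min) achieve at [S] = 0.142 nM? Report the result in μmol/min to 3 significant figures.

With α = 1 + [I]/Ki = 1 + 0.0949/0.113 = 1.840, the noncompetitive rate law is v = (Vmax/α)·[S] / (Km + [S]).
v = (11.7/1.840)×0.142 / (0.309 + 0.142) = 0.9030/0.4510 = 2.00 μmol/min.

2.00 μmol/min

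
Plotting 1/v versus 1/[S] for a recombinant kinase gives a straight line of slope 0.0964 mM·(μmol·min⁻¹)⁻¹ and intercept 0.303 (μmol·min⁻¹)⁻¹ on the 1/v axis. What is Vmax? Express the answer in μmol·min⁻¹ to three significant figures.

The y-intercept of a Lineweaver–Burk plot equals 1/Vmax, so Vmax = 1/0.303 = 3.30 μmol·min⁻¹.

3.30 μmol·min⁻¹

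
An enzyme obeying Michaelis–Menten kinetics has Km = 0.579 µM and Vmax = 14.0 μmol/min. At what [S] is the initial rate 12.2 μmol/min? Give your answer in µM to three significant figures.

3.92 µM

Rearranging v = Vmax[S]/(Km+[S]) gives [S] = Km·v/(Vmax − v).
[S] = 0.579 × 12.2 / (14.0 − 12.2) = 7.064/1.800 = 3.92 µM.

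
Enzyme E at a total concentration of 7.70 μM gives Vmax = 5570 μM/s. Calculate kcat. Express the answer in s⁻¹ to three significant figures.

kcat = Vmax/[E]total = 5570 μM/s / 7.70 μM = 723 s⁻¹.

723 s⁻¹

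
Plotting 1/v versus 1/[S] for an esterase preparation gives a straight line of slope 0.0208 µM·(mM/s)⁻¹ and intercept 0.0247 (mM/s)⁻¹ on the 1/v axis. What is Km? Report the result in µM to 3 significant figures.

y-intercept = 1/Vmax ⇒ Vmax = 40.5 mM/s; slope = Km/Vmax ⇒ Km = slope × Vmax.
Km = 0.0208 × 40.5 = 0.842 µM.

0.842 µM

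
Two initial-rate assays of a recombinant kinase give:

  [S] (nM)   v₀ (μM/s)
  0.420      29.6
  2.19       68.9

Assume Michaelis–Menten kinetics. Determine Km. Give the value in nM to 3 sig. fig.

1.01 nM

In reciprocal form, 1/v = (Km/Vmax)·(1/[S]) + 1/Vmax. The two points give (1/[S], 1/v) = (2.381, 0.03378) and (0.4566, 0.01451).
Slope = (0.03378 − 0.01451)/(2.381 − 0.4566) = 0.01001; intercept = 0.03378 − 0.01001×2.381 = 0.009941.
Vmax = 1/intercept = 101 μM/s; Km = slope × Vmax = 0.01001 × 101 = 1.01 nM.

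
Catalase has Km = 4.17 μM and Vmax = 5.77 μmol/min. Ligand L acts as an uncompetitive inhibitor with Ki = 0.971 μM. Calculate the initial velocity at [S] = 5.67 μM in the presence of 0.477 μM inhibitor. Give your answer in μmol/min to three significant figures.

2.59 μmol/min

α = 1 + [I]/Ki = 1 + 0.477/0.971 = 1.491.
For an uncompetitive inhibitor, both parameters are divided by α, giving Vmax/α and Km/α: Km,app = 2.80 μM, Vmax,app = 3.87 μmol/min.
v = Vmax,app·[S]/(Km,app + [S]) = 3.87 × 5.67/(2.80 + 5.67) = 2.59 μmol/min.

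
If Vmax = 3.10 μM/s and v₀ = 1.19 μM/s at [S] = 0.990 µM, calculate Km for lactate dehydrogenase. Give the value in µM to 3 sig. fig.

From v = Vmax[S]/(Km+[S]), Km = [S](Vmax − v)/v.
Km = 0.990 × (3.10 − 1.19) / 1.19 = 1.891/1.19 = 1.59 µM.

1.59 µM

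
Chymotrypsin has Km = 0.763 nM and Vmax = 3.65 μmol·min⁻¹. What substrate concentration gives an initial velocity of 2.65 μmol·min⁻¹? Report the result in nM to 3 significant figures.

The required fractional saturation is v/Vmax = 2.65/3.65 = 0.7260.
Then [S]/(Km+[S]) = 0.7260 ⇒ [S] = 0.763 × 0.7260/(1 − 0.7260) = 2.02 nM.

2.02 nM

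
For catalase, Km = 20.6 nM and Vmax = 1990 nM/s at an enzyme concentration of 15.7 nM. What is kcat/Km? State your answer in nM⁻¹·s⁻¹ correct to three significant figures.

6.15 nM⁻¹·s⁻¹

kcat = Vmax/[E]total = 1990/15.7 = 127 s⁻¹.
kcat/Km = 127/20.6 = 6.15 nM⁻¹·s⁻¹.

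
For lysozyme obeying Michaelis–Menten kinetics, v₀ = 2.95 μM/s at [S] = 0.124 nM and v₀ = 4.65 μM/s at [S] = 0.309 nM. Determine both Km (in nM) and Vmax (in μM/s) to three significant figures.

Km = 0.194 nM; Vmax = 7.58 μM/s

In reciprocal form, 1/v = (Km/Vmax)·(1/[S]) + 1/Vmax. The two points give (1/[S], 1/v) = (8.065, 0.3390) and (3.236, 0.2151).
Slope = (0.3390 − 0.2151)/(8.065 − 3.236) = 0.02567; intercept = 0.3390 − 0.02567×8.065 = 0.1320.
Vmax = 1/intercept = 7.58 μM/s; Km = slope × Vmax = 0.02567 × 7.58 = 0.194 nM.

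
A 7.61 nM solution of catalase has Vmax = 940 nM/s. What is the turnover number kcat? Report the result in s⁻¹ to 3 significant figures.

124 s⁻¹

kcat = Vmax/[E]total = 940 nM/s / 7.61 nM = 124 s⁻¹.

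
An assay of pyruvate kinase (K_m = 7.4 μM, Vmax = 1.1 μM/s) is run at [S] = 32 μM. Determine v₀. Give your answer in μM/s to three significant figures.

[S]/(Km+[S]) = 32/39.40 = 0.8122, the fractional saturation.
v = 0.8122 × Vmax = 0.8122 × 1.1 = 0.893 μM/s.

0.893 μM/s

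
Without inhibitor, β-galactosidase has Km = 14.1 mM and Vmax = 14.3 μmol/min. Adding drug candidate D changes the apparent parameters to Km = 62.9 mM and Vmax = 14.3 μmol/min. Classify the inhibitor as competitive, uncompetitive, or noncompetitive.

Km increases (14.1 → 62.9 mM) while Vmax is unchanged — the hallmark of competitive inhibition.

competitive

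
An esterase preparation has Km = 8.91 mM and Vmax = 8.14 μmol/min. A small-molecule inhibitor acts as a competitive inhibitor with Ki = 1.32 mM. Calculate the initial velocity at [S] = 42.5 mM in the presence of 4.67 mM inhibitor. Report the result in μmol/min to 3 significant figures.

With α = 1 + [I]/Ki = 1 + 4.67/1.32 = 4.538, the competitive rate law is v = Vmax[S] / (αKm + [S]).
v = 8.14×42.5 / (4.538×8.91 + 42.5) = 346.0/82.93 = 4.17 μmol/min.

4.17 μmol/min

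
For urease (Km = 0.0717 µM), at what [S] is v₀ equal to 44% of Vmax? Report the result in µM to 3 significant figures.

0.0563 µM

v/Vmax = [S]/(Km+[S]) = 0.44, so [S] = Km·0.44/(1 − 0.44) = 0.0717 × 0.7857.
[S] = 0.0563 µM.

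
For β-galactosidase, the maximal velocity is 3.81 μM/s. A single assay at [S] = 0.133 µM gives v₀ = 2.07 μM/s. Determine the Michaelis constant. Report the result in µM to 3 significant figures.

0.112 µM

From v = Vmax[S]/(Km+[S]), Km = [S](Vmax − v)/v.
Km = 0.133 × (3.81 − 2.07) / 2.07 = 0.2314/2.07 = 0.112 µM.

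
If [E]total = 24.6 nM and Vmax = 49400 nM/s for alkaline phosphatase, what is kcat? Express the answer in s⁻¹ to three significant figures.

2010 s⁻¹

kcat = Vmax/[E]total = 49400 nM/s / 24.6 nM = 2010 s⁻¹.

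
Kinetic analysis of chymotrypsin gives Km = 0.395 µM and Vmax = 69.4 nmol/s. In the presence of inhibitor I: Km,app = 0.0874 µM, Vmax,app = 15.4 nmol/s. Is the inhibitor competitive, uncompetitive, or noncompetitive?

uncompetitive

Both Km and Vmax decrease by the same factor (~4.52-fold) — characteristic of uncompetitive inhibition.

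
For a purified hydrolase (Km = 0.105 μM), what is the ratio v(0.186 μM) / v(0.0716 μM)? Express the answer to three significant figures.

Since Vmax cancels, v₂/v₁ = [S]₂(Km+[S]₁) / [S]₁(Km+[S]₂).
= 0.186×(0.105+0.0716) / (0.0716×(0.105+0.186)) = 0.03285/0.02084 = 1.58.

1.58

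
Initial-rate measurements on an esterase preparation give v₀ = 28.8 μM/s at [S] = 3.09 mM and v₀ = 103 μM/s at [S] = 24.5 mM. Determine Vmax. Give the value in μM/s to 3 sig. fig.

164 μM/s

From v = Vmax[S]/(Km+[S]), each point gives Vmax = v(Km+[S])/[S].
Equating: 28.8(Km+3.09)/3.09 = 103(Km+24.5)/24.5.
9.320·Km + 28.8 = 4.204·Km + 103, so (9.320 − 4.204)·Km = 103 − 28.8.
Km = 74.20/5.116 = 14.5 mM; then Vmax = 28.8(14.5+3.09)/3.09 = 164 μM/s.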